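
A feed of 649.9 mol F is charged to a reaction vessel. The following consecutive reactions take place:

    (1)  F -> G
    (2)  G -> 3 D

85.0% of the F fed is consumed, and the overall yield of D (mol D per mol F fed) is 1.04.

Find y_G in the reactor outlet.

Conversion of F: F consumed = 1ξ₁ = 0.85 × 649.9 → ξ₁ = 552.4 mol.
Yield of D: 3ξ₂ / 649.9 = 1.04 → ξ₂ = 225.3 mol.
Outlet amounts (n = n₀ + Σ ν·ξ):
  F: 649.9 − 1(552.4) = 97.49
  G: 0 + 1(552.4) − 1(225.3) = 327.1
  D: 0 + 3(225.3) = 675.9
Total out = 1100 mol; y_G = 327.1 / 1100 = 0.2972.

0.297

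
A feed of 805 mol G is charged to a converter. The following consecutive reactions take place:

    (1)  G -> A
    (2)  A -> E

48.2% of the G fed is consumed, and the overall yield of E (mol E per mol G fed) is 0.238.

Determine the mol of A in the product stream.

Conversion of G: G consumed = 1ξ₁ = 0.482 × 805 → ξ₁ = 388 mol.
Yield of E: 1ξ₂ / 805 = 0.238 → ξ₂ = 191.6 mol.
Outlet amounts (n = n₀ + Σ ν·ξ):
  G: 805 − 1(388) = 417
  A: 0 + 1(388) − 1(191.6) = 196.4
  E: 0 + 1(191.6) = 191.6

196 mol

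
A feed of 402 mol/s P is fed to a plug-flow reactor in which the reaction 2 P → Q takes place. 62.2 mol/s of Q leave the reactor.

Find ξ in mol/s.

For Q: n = n₀ + 1ξ → 62.2 = 0 + 1ξ, giving ξ = 62.2 mol/s.
Outlet amounts (n = n₀ + ν ξ):
  P: 402 − 2(62.2) = 277.6
  Q: 0 + 1(62.2) = 62.2

ξ = 62.2 mol/s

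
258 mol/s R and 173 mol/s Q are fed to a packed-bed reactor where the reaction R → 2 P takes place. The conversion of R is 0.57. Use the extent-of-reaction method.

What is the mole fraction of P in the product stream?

0.509

R reacted = 0.57 × 258 = 147.1 mol/s; ν_R = −1, so ξ = 147.1/1 = 147.1 mol/s.
Outlet amounts (n = n₀ + ν ξ):
  R: 258 − 1(147.1) = 110.9
  P: 0 + 2(147.1) = 294.1
  Q: 173 (inert)
Total out = 578.1 mol/s; y_P = 294.1 / 578.1 = 0.5088.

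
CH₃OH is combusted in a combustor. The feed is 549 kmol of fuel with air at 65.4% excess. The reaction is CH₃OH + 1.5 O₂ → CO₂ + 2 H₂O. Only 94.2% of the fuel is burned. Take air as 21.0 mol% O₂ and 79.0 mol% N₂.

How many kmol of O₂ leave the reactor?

Stoichiometric O₂ = 1.5 × 549 = 823.5 kmol; O₂ fed = 823.5 × 1.654 = 1362 kmol.
N₂ fed = 1362 × 79/21 = 5124 kmol.
Fuel reacted = 0.942 × 549 → ξ = 517.2 kmol.
Outlet (n = n₀ + ν ξ):
  CH₃OH: 549 − 1(517.2) = 31.84
  O₂: 1362 − 1.5(517.2) = 586.3
  N₂: 5124 (inert)
  CO₂: 0 + 1(517.2) = 517.2
  H₂O: 0 + 2(517.2) = 1034

586 kmol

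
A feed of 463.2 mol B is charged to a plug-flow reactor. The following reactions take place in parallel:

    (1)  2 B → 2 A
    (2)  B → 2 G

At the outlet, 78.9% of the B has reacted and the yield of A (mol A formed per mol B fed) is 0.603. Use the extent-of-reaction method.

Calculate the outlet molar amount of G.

Yield of A: 2ξ₁ / 463.2 = 0.603 → ξ₁ = 139.7 mol.
Conversion of B: 2ξ₁ + 1ξ₂ = 0.789 × 463.2 = 365.5 → ξ₂ = 86.16 mol.
Outlet amounts (n = n₀ + Σ ν·ξ):
  B: 463.2 − 2(139.7) − 1(86.16) = 97.74
  A: 0 + 2(139.7) = 279.3
  G: 0 + 2(86.16) = 172.3

172 mol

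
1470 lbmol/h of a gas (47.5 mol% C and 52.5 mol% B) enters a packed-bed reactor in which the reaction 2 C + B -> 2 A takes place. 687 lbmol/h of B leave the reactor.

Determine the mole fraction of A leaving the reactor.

0.122

For B: n = n₀ − 1ξ → 687 = 771.8 − 1ξ, giving ξ = 84.75 lbmol/h.
Outlet amounts (n = n₀ + ν ξ):
  C: 698.2 − 2(84.75) = 528.8
  B: 771.8 − 1(84.75) = 687
  A: 0 + 2(84.75) = 169.5
Total out = 1385 lbmol/h; y_A = 169.5 / 1385 = 0.1224.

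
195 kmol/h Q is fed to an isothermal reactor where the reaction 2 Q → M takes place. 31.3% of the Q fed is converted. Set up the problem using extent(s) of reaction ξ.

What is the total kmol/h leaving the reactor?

164 kmol/h

Q reacted = 0.313 × 195 = 61.03 kmol/h; ν_Q = −2, so ξ = 61.03/2 = 30.52 kmol/h.
Outlet amounts (n = n₀ + ν ξ):
  Q: 195 − 2(30.52) = 134
  M: 0 + 1(30.52) = 30.52
Total out = 134 + 30.52 = 164.5 kmol/h.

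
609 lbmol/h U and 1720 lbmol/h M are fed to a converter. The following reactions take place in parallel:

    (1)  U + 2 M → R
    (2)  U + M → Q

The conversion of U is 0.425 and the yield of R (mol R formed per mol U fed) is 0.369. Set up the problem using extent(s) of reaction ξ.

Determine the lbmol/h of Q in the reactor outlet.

34.1 lbmol/h

Yield of R: 1ξ₁ / 609 = 0.369 → ξ₁ = 224.7 lbmol/h.
Conversion of U: 1ξ₁ + 1ξ₂ = 0.425 × 609 = 258.8 → ξ₂ = 34.1 lbmol/h.
Outlet amounts (n = n₀ + Σ ν·ξ):
  U: 609 − 1(224.7) − 1(34.1) = 350.2
  M: 1720 − 2(224.7) − 1(34.1) = 1236
  R: 0 + 1(224.7) = 224.7
  Q: 0 + 1(34.1) = 34.1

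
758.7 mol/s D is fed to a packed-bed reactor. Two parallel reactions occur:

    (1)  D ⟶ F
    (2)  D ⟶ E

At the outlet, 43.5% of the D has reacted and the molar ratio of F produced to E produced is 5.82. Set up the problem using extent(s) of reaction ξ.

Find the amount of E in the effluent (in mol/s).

48.4 mol/s

Conversion of D: D consumed = 0.435 × 758.7 = 330 mol/s = 1ξ₁ + 1ξ₂.
Selectivity: 1ξ₁ / (1ξ₂) = 5.82 → ξ₁ = 5.82 ξ₂.
Substitute: (1·5.82 + 1) ξ₂ = 330 → ξ₂ = 48.39 mol/s, ξ₁ = 281.6 mol/s.
Outlet amounts (n = n₀ + Σ ν·ξ):
  D: 758.7 − 1(281.6) − 1(48.39) = 428.7
  F: 0 + 1(281.6) = 281.6
  E: 0 + 1(48.39) = 48.39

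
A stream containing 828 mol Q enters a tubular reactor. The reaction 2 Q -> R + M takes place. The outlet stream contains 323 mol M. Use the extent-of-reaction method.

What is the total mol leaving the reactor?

828 mol

For M: n = n₀ + 1ξ → 323 = 0 + 1ξ, giving ξ = 323 mol.
Outlet amounts (n = n₀ + ν ξ):
  Q: 828 − 2(323) = 182
  R: 0 + 1(323) = 323
  M: 0 + 1(323) = 323
Total out = 182 + 323 + 323 = 828 mol.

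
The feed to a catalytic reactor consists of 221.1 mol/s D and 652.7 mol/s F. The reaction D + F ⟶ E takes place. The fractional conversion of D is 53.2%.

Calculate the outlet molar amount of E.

118 mol/s

D reacted = 0.532 × 221.1 = 117.6 mol/s; ν_D = −1, so ξ = 117.6/1 = 117.6 mol/s.
Outlet amounts (n = n₀ + ν ξ):
  D: 221.1 − 1(117.6) = 103.5
  F: 652.7 − 1(117.6) = 535.1
  E: 0 + 1(117.6) = 117.6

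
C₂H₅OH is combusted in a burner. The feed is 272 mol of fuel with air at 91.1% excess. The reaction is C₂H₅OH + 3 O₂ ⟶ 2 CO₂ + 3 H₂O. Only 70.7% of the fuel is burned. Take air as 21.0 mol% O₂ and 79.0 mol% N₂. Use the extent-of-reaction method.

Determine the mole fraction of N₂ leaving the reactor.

0.744

Stoichiometric O₂ = 3 × 272 = 816 mol; O₂ fed = 816 × 1.911 = 1559 mol.
N₂ fed = 1559 × 79/21 = 5866 mol.
Fuel reacted = 0.707 × 272 → ξ = 192.3 mol.
Outlet (n = n₀ + ν ξ):
  C₂H₅OH: 272 − 1(192.3) = 79.7
  O₂: 1559 − 3(192.3) = 982.5
  N₂: 5866 (inert)
  CO₂: 0 + 2(192.3) = 384.6
  H₂O: 0 + 3(192.3) = 576.9
Total out = 7890 mol; y_N₂ = 5866 / 7890 = 0.7435.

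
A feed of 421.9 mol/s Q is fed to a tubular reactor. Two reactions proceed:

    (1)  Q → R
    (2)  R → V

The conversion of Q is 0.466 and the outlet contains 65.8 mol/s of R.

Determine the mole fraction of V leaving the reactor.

0.31

Conversion of Q: Q consumed = 1ξ₁ = 0.466 × 421.9 → ξ₁ = 196.6 mol/s.
R balance: n_R = 0 + 1ξ₁ − 1ξ₂ = 65.8 → ξ₂ = (1·196.6 − 65.8)/1 = 130.8 mol/s.
Outlet amounts (n = n₀ + Σ ν·ξ):
  Q: 421.9 − 1(196.6) = 225.3
  R: 0 + 1(196.6) − 1(130.8) = 65.8
  V: 0 + 1(130.8) = 130.8
Total out = 421.9 mol/s; y_V = 130.8 / 421.9 = 0.31.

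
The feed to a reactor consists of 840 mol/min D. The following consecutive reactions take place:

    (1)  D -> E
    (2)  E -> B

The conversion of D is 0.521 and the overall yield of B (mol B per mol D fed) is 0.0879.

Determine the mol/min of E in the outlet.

364 mol/min

Conversion of D: D consumed = 1ξ₁ = 0.521 × 840 → ξ₁ = 437.6 mol/min.
Yield of B: 1ξ₂ / 840 = 0.0879 → ξ₂ = 73.84 mol/min.
Outlet amounts (n = n₀ + Σ ν·ξ):
  D: 840 − 1(437.6) = 402.4
  E: 0 + 1(437.6) − 1(73.84) = 363.8
  B: 0 + 1(73.84) = 73.84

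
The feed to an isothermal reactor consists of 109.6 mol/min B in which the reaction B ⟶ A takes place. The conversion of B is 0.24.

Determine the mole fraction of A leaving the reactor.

0.24

B reacted = 0.24 × 109.6 = 26.3 mol/min; ν_B = −1, so ξ = 26.3/1 = 26.3 mol/min.
Outlet amounts (n = n₀ + ν ξ):
  B: 109.6 − 1(26.3) = 83.3
  A: 0 + 1(26.3) = 26.3
Total out = 109.6 mol/min; y_A = 26.3 / 109.6 = 0.24.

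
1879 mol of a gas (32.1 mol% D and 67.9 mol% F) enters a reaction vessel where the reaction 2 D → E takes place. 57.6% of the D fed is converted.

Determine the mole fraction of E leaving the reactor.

0.102

D reacted = 0.576 × 603.2 = 347.4 mol; ν_D = −2, so ξ = 347.4/2 = 173.7 mol.
Outlet amounts (n = n₀ + ν ξ):
  D: 603.2 − 2(173.7) = 255.7
  E: 0 + 1(173.7) = 173.7
  F: 1276 (inert)
Total out = 1705 mol; y_E = 173.7 / 1705 = 0.1019.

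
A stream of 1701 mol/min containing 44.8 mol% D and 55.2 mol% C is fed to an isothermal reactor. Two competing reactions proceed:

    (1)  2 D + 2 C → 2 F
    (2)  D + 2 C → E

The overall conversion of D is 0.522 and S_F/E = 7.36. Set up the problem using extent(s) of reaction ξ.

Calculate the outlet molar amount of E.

47.6 mol/min

Conversion of D: D consumed = 0.522 × 762 = 397.8 mol/min = 2ξ₁ + 1ξ₂.
Selectivity: 2ξ₁ / (1ξ₂) = 7.36 → ξ₁ = 3.68 ξ₂.
Substitute: (2·3.68 + 1) ξ₂ = 397.8 → ξ₂ = 47.58 mol/min, ξ₁ = 175.1 mol/min.
Outlet amounts (n = n₀ + Σ ν·ξ):
  D: 762 − 2(175.1) − 1(47.58) = 364.3
  C: 939 − 2(175.1) − 2(47.58) = 493.6
  F: 0 + 2(175.1) = 350.2
  E: 0 + 1(47.58) = 47.58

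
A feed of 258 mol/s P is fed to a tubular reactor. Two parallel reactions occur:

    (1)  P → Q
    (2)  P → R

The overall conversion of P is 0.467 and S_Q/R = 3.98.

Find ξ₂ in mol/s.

ξ₂ = 24.2 mol/s

Conversion of P: P consumed = 0.467 × 258 = 120.5 mol/s = 1ξ₁ + 1ξ₂.
Selectivity: 1ξ₁ / (1ξ₂) = 3.98 → ξ₁ = 3.98 ξ₂.
Substitute: (1·3.98 + 1) ξ₂ = 120.5 → ξ₂ = 24.19 mol/s, ξ₁ = 96.29 mol/s.
Outlet amounts (n = n₀ + Σ ν·ξ):
  P: 258 − 1(96.29) − 1(24.19) = 137.5
  Q: 0 + 1(96.29) = 96.29
  R: 0 + 1(24.19) = 24.19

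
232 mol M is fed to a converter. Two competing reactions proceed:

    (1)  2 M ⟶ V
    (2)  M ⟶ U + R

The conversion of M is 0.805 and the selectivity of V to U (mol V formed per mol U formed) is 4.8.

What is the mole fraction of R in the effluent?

Conversion of M: M consumed = 0.805 × 232 = 186.8 mol = 2ξ₁ + 1ξ₂.
Selectivity: 1ξ₁ / (1ξ₂) = 4.8 → ξ₁ = 4.8 ξ₂.
Substitute: (2·4.8 + 1) ξ₂ = 186.8 → ξ₂ = 17.62 mol, ξ₁ = 84.57 mol.
Outlet amounts (n = n₀ + Σ ν·ξ):
  M: 232 − 2(84.57) − 1(17.62) = 45.24
  V: 0 + 1(84.57) = 84.57
  U: 0 + 1(17.62) = 17.62
  R: 0 + 1(17.62) = 17.62
Total out = 165 mol; y_R = 17.62 / 165 = 0.1067.

0.107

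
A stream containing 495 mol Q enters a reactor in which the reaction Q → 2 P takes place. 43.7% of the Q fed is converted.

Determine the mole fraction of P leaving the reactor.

0.608

Q reacted = 0.437 × 495 = 216.3 mol; ν_Q = −1, so ξ = 216.3/1 = 216.3 mol.
Outlet amounts (n = n₀ + ν ξ):
  Q: 495 − 1(216.3) = 278.7
  P: 0 + 2(216.3) = 432.6
Total out = 711.3 mol; y_P = 432.6 / 711.3 = 0.6082.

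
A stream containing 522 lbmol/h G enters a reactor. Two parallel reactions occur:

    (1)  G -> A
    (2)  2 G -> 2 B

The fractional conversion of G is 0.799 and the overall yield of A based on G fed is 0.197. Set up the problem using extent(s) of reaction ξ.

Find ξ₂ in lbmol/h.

Yield of A: 1ξ₁ / 522 = 0.197 → ξ₁ = 102.8 lbmol/h.
Conversion of G: 1ξ₁ + 2ξ₂ = 0.799 × 522 = 417.1 → ξ₂ = 157.1 lbmol/h.
Outlet amounts (n = n₀ + Σ ν·ξ):
  G: 522 − 1(102.8) − 2(157.1) = 104.9
  A: 0 + 1(102.8) = 102.8
  B: 0 + 2(157.1) = 314.2

ξ₂ = 157 lbmol/h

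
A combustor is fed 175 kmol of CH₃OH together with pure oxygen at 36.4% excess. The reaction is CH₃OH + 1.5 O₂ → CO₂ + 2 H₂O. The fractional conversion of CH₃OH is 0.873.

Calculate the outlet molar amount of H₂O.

Stoichiometric O₂ = 1.5 × 175 = 262.5 kmol; O₂ fed = 262.5 × 1.364 = 358 kmol.
Fuel reacted = 0.873 × 175 → ξ = 152.8 kmol.
Outlet (n = n₀ + ν ξ):
  CH₃OH: 175 − 1(152.8) = 22.22
  O₂: 358 − 1.5(152.8) = 128.9
  CO₂: 0 + 1(152.8) = 152.8
  H₂O: 0 + 2(152.8) = 305.6

306 kmol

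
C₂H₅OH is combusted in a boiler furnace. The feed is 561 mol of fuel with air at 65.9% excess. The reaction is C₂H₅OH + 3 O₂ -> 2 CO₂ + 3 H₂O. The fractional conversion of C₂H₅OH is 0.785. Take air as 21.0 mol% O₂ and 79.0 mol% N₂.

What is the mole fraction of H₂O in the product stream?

Stoichiometric O₂ = 3 × 561 = 1683 mol; O₂ fed = 1683 × 1.659 = 2792 mol.
N₂ fed = 2792 × 79/21 = 10500 mol.
Fuel reacted = 0.785 × 561 → ξ = 440.4 mol.
Outlet (n = n₀ + ν ξ):
  C₂H₅OH: 561 − 1(440.4) = 120.6
  O₂: 2792 − 3(440.4) = 1471
  N₂: 10500 (inert)
  CO₂: 0 + 2(440.4) = 880.8
  H₂O: 0 + 3(440.4) = 1321
Total out = 14300 mol; y_H₂O = 1321 / 14300 = 0.09241.

0.0924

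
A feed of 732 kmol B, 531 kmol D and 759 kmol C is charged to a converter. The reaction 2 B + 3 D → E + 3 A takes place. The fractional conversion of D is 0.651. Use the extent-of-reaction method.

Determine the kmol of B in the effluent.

D reacted = 0.651 × 531 = 345.7 kmol; ν_D = −3, so ξ = 345.7/3 = 115.2 kmol.
Outlet amounts (n = n₀ + ν ξ):
  B: 732 − 2(115.2) = 501.5
  D: 531 − 3(115.2) = 185.3
  E: 0 + 1(115.2) = 115.2
  A: 0 + 3(115.2) = 345.7
  C: 759 (inert)

502 kmol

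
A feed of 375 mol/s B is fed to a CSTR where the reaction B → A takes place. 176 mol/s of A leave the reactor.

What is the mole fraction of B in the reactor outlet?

For A: n = n₀ + 1ξ → 176 = 0 + 1ξ, giving ξ = 176 mol/s.
Outlet amounts (n = n₀ + ν ξ):
  B: 375 − 1(176) = 199
  A: 0 + 1(176) = 176
Total out = 375 mol/s; y_B = 199 / 375 = 0.5307.

0.531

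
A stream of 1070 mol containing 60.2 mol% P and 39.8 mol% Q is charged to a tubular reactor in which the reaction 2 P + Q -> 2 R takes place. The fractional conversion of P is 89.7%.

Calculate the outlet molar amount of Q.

P reacted = 0.897 × 644.1 = 577.8 mol; ν_P = −2, so ξ = 577.8/2 = 288.9 mol.
Outlet amounts (n = n₀ + ν ξ):
  P: 644.1 − 2(288.9) = 66.35
  Q: 425.9 − 1(288.9) = 137
  R: 0 + 2(288.9) = 577.8

137 mol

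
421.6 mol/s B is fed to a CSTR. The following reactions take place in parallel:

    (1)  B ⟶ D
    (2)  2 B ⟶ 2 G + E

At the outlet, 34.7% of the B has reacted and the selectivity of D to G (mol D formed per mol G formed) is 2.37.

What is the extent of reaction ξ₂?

Conversion of B: B consumed = 0.347 × 421.6 = 146.3 mol/s = 1ξ₁ + 2ξ₂.
Selectivity: 1ξ₁ / (2ξ₂) = 2.37 → ξ₁ = 4.74 ξ₂.
Substitute: (1·4.74 + 2) ξ₂ = 146.3 → ξ₂ = 21.71 mol/s, ξ₁ = 102.9 mol/s.
Outlet amounts (n = n₀ + Σ ν·ξ):
  B: 421.6 − 1(102.9) − 2(21.71) = 275.3
  D: 0 + 1(102.9) = 102.9
  G: 0 + 2(21.71) = 43.41
  E: 0 + 1(21.71) = 21.71

ξ₂ = 21.7 mol/s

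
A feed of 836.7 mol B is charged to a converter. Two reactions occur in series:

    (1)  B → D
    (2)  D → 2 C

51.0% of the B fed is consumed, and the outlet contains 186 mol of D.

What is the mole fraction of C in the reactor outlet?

0.447

Conversion of B: B consumed = 1ξ₁ = 0.51 × 836.7 → ξ₁ = 426.7 mol.
D balance: n_D = 0 + 1ξ₁ − 1ξ₂ = 186 → ξ₂ = (1·426.7 − 186)/1 = 240.7 mol.
Outlet amounts (n = n₀ + Σ ν·ξ):
  B: 836.7 − 1(426.7) = 410
  D: 0 + 1(426.7) − 1(240.7) = 186
  C: 0 + 2(240.7) = 481.4
Total out = 1077 mol; y_C = 481.4 / 1077 = 0.4468.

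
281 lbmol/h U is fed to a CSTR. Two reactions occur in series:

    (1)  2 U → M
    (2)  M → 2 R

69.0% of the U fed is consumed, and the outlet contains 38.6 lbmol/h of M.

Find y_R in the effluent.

Conversion of U: U consumed = 2ξ₁ = 0.69 × 281 → ξ₁ = 96.94 lbmol/h.
M balance: n_M = 0 + 1ξ₁ − 1ξ₂ = 38.6 → ξ₂ = (1·96.94 − 38.6)/1 = 58.34 lbmol/h.
Outlet amounts (n = n₀ + Σ ν·ξ):
  U: 281 − 2(96.94) = 87.11
  M: 0 + 1(96.94) − 1(58.34) = 38.6
  R: 0 + 2(58.34) = 116.7
Total out = 242.4 lbmol/h; y_R = 116.7 / 242.4 = 0.4814.

0.481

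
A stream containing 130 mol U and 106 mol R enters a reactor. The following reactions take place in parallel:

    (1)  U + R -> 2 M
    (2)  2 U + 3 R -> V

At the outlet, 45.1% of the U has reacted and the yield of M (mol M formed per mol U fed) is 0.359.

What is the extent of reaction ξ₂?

ξ₂ = 17.6 mol

Yield of M: 2ξ₁ / 130 = 0.359 → ξ₁ = 23.34 mol.
Conversion of U: 1ξ₁ + 2ξ₂ = 0.451 × 130 = 58.63 → ξ₂ = 17.65 mol.
Outlet amounts (n = n₀ + Σ ν·ξ):
  U: 130 − 1(23.34) − 2(17.65) = 71.37
  R: 106 − 1(23.34) − 3(17.65) = 29.72
  M: 0 + 2(23.34) = 46.67
  V: 0 + 1(17.65) = 17.65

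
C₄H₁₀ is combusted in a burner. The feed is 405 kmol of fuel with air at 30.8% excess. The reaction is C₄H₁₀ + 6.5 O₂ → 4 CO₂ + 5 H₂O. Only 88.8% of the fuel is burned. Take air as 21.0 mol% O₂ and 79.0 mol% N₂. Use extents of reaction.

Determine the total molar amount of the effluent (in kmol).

Stoichiometric O₂ = 6.5 × 405 = 2632 kmol; O₂ fed = 2632 × 1.308 = 3443 kmol.
N₂ fed = 3443 × 79/21 = 12950 kmol.
Fuel reacted = 0.888 × 405 → ξ = 359.6 kmol.
Outlet (n = n₀ + ν ξ):
  C₄H₁₀: 405 − 1(359.6) = 45.36
  O₂: 3443 − 6.5(359.6) = 1106
  N₂: 12950 (inert)
  CO₂: 0 + 4(359.6) = 1439
  H₂O: 0 + 5(359.6) = 1798
Total out = 45.36 + 1106 + 12950 + 1439 + 1798 = 17340 kmol.

17300 kmol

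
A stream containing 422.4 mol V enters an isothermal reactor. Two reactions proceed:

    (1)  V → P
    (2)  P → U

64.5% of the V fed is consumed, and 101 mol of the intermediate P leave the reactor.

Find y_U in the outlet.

0.406

Conversion of V: V consumed = 1ξ₁ = 0.645 × 422.4 → ξ₁ = 272.4 mol.
P balance: n_P = 0 + 1ξ₁ − 1ξ₂ = 101 → ξ₂ = (1·272.4 − 101)/1 = 171.4 mol.
Outlet amounts (n = n₀ + Σ ν·ξ):
  V: 422.4 − 1(272.4) = 150
  P: 0 + 1(272.4) − 1(171.4) = 101
  U: 0 + 1(171.4) = 171.4
Total out = 422.4 mol; y_U = 171.4 / 422.4 = 0.4059.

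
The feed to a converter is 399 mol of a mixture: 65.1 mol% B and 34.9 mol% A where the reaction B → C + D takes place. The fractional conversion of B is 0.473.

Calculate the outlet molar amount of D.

123 mol

B reacted = 0.473 × 259.7 = 122.9 mol; ν_B = −1, so ξ = 122.9/1 = 122.9 mol.
Outlet amounts (n = n₀ + ν ξ):
  B: 259.7 − 1(122.9) = 136.9
  C: 0 + 1(122.9) = 122.9
  D: 0 + 1(122.9) = 122.9
  A: 139.3 (inert)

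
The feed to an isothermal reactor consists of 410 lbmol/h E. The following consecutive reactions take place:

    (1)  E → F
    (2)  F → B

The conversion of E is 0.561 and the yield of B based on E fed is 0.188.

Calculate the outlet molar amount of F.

153 lbmol/h

Conversion of E: E consumed = 1ξ₁ = 0.561 × 410 → ξ₁ = 230 lbmol/h.
Yield of B: 1ξ₂ / 410 = 0.188 → ξ₂ = 77.08 lbmol/h.
Outlet amounts (n = n₀ + Σ ν·ξ):
  E: 410 − 1(230) = 180
  F: 0 + 1(230) − 1(77.08) = 152.9
  B: 0 + 1(77.08) = 77.08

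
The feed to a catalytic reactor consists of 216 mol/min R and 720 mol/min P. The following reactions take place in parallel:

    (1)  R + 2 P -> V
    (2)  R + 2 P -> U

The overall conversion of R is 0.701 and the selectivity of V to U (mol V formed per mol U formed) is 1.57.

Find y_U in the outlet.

Conversion of R: R consumed = 0.701 × 216 = 151.4 mol/min = 1ξ₁ + 1ξ₂.
Selectivity: 1ξ₁ / (1ξ₂) = 1.57 → ξ₁ = 1.57 ξ₂.
Substitute: (1·1.57 + 1) ξ₂ = 151.4 → ξ₂ = 58.92 mol/min, ξ₁ = 92.5 mol/min.
Outlet amounts (n = n₀ + Σ ν·ξ):
  R: 216 − 1(92.5) − 1(58.92) = 64.58
  P: 720 − 2(92.5) − 2(58.92) = 417.2
  V: 0 + 1(92.5) = 92.5
  U: 0 + 1(58.92) = 58.92
Total out = 633.2 mol/min; y_U = 58.92 / 633.2 = 0.09305.

0.0931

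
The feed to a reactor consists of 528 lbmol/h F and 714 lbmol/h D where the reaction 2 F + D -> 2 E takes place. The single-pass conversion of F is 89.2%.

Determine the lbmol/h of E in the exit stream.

F reacted = 0.892 × 528 = 471 lbmol/h; ν_F = −2, so ξ = 471/2 = 235.5 lbmol/h.
Outlet amounts (n = n₀ + ν ξ):
  F: 528 − 2(235.5) = 57.02
  D: 714 − 1(235.5) = 478.5
  E: 0 + 2(235.5) = 471

471 lbmol/h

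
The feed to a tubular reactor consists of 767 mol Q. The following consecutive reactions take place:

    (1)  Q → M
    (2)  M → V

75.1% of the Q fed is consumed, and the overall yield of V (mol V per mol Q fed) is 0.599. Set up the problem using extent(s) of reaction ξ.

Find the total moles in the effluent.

767 mol

Conversion of Q: Q consumed = 1ξ₁ = 0.751 × 767 → ξ₁ = 576 mol.
Yield of V: 1ξ₂ / 767 = 0.599 → ξ₂ = 459.4 mol.
Outlet amounts (n = n₀ + Σ ν·ξ):
  Q: 767 − 1(576) = 191
  M: 0 + 1(576) − 1(459.4) = 116.6
  V: 0 + 1(459.4) = 459.4
Total out = 191 + 116.6 + 459.4 = 767 mol.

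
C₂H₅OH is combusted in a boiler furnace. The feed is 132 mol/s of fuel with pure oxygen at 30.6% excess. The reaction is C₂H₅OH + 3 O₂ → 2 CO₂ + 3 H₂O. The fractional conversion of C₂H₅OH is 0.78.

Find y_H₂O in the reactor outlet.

0.411

Stoichiometric O₂ = 3 × 132 = 396 mol/s; O₂ fed = 396 × 1.306 = 517.2 mol/s.
Fuel reacted = 0.78 × 132 → ξ = 103 mol/s.
Outlet (n = n₀ + ν ξ):
  C₂H₅OH: 132 − 1(103) = 29.04
  O₂: 517.2 − 3(103) = 208.3
  CO₂: 0 + 2(103) = 205.9
  H₂O: 0 + 3(103) = 308.9
Total out = 752.1 mol/s; y_H₂O = 308.9 / 752.1 = 0.4107.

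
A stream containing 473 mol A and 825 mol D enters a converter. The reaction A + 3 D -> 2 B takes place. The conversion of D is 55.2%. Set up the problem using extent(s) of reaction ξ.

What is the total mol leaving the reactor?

994 mol

D reacted = 0.552 × 825 = 455.4 mol; ν_D = −3, so ξ = 455.4/3 = 151.8 mol.
Outlet amounts (n = n₀ + ν ξ):
  A: 473 − 1(151.8) = 321.2
  D: 825 − 3(151.8) = 369.6
  B: 0 + 2(151.8) = 303.6
Total out = 321.2 + 369.6 + 303.6 = 994.4 mol.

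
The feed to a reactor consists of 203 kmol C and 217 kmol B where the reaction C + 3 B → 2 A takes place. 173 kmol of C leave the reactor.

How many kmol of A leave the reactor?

60 kmol

For C: n = n₀ − 1ξ → 173 = 203 − 1ξ, giving ξ = 30 kmol.
Outlet amounts (n = n₀ + ν ξ):
  C: 203 − 1(30) = 173
  B: 217 − 3(30) = 127
  A: 0 + 2(30) = 60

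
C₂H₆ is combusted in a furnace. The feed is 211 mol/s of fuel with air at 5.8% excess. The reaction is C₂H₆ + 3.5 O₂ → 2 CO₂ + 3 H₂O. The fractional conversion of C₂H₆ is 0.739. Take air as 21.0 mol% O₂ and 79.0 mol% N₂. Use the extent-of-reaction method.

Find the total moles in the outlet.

4010 mol/s

Stoichiometric O₂ = 3.5 × 211 = 738.5 mol/s; O₂ fed = 738.5 × 1.058 = 781.3 mol/s.
N₂ fed = 781.3 × 79/21 = 2939 mol/s.
Fuel reacted = 0.739 × 211 → ξ = 155.9 mol/s.
Outlet (n = n₀ + ν ξ):
  C₂H₆: 211 − 1(155.9) = 55.07
  O₂: 781.3 − 3.5(155.9) = 235.6
  N₂: 2939 (inert)
  CO₂: 0 + 2(155.9) = 311.9
  H₂O: 0 + 3(155.9) = 467.8
Total out = 55.07 + 235.6 + 2939 + 311.9 + 467.8 = 4010 mol/s.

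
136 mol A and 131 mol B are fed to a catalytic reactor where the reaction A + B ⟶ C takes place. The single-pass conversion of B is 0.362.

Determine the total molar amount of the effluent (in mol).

B reacted = 0.362 × 131 = 47.42 mol; ν_B = −1, so ξ = 47.42/1 = 47.42 mol.
Outlet amounts (n = n₀ + ν ξ):
  A: 136 − 1(47.42) = 88.58
  B: 131 − 1(47.42) = 83.58
  C: 0 + 1(47.42) = 47.42
Total out = 88.58 + 83.58 + 47.42 = 219.6 mol.

220 mol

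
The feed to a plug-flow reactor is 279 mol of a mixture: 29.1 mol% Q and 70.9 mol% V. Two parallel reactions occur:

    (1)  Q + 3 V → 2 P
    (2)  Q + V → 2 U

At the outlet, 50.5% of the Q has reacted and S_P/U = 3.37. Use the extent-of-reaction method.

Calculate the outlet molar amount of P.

63.2 mol

Conversion of Q: Q consumed = 0.505 × 81.19 = 41 mol = 1ξ₁ + 1ξ₂.
Selectivity: 2ξ₁ / (2ξ₂) = 3.37 → ξ₁ = 3.37 ξ₂.
Substitute: (1·3.37 + 1) ξ₂ = 41 → ξ₂ = 9.382 mol, ξ₁ = 31.62 mol.
Outlet amounts (n = n₀ + Σ ν·ξ):
  Q: 81.19 − 1(31.62) − 1(9.382) = 40.19
  V: 197.8 − 3(31.62) − 1(9.382) = 93.57
  P: 0 + 2(31.62) = 63.24
  U: 0 + 2(9.382) = 18.76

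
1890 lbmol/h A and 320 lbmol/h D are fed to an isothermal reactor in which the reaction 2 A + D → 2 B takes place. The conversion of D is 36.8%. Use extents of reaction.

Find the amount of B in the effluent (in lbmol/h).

D reacted = 0.368 × 320 = 117.8 lbmol/h; ν_D = −1, so ξ = 117.8/1 = 117.8 lbmol/h.
Outlet amounts (n = n₀ + ν ξ):
  A: 1890 − 2(117.8) = 1654
  D: 320 − 1(117.8) = 202.2
  B: 0 + 2(117.8) = 235.5

236 lbmol/h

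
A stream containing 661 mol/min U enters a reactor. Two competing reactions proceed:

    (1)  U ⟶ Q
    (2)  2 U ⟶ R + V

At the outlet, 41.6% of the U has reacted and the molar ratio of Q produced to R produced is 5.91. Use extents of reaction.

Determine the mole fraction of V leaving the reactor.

0.0526

Conversion of U: U consumed = 0.416 × 661 = 275 mol/min = 1ξ₁ + 2ξ₂.
Selectivity: 1ξ₁ / (1ξ₂) = 5.91 → ξ₁ = 5.91 ξ₂.
Substitute: (1·5.91 + 2) ξ₂ = 275 → ξ₂ = 34.76 mol/min, ξ₁ = 205.4 mol/min.
Outlet amounts (n = n₀ + Σ ν·ξ):
  U: 661 − 1(205.4) − 2(34.76) = 386
  Q: 0 + 1(205.4) = 205.4
  R: 0 + 1(34.76) = 34.76
  V: 0 + 1(34.76) = 34.76
Total out = 661 mol/min; y_V = 34.76 / 661 = 0.05259.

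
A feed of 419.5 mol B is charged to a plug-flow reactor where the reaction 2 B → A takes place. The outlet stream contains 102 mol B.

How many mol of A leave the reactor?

For B: n = n₀ − 2ξ → 102 = 419.5 − 2ξ, giving ξ = 158.8 mol.
Outlet amounts (n = n₀ + ν ξ):
  B: 419.5 − 2(158.8) = 102
  A: 0 + 1(158.8) = 158.8

159 mol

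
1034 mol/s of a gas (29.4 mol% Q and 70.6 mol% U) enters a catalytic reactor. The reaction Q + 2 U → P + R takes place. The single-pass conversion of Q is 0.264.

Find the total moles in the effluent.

954 mol/s

Q reacted = 0.264 × 304 = 80.25 mol/s; ν_Q = −1, so ξ = 80.25/1 = 80.25 mol/s.
Outlet amounts (n = n₀ + ν ξ):
  Q: 304 − 1(80.25) = 223.7
  U: 730 − 2(80.25) = 569.5
  P: 0 + 1(80.25) = 80.25
  R: 0 + 1(80.25) = 80.25
Total out = 223.7 + 569.5 + 80.25 + 80.25 = 953.7 mol/s.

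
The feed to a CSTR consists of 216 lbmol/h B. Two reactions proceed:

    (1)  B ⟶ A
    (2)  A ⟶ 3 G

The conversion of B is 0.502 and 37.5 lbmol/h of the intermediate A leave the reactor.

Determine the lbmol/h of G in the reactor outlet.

213 lbmol/h

Conversion of B: B consumed = 1ξ₁ = 0.502 × 216 → ξ₁ = 108.4 lbmol/h.
A balance: n_A = 0 + 1ξ₁ − 1ξ₂ = 37.5 → ξ₂ = (1·108.4 − 37.5)/1 = 70.93 lbmol/h.
Outlet amounts (n = n₀ + Σ ν·ξ):
  B: 216 − 1(108.4) = 107.6
  A: 0 + 1(108.4) − 1(70.93) = 37.5
  G: 0 + 3(70.93) = 212.8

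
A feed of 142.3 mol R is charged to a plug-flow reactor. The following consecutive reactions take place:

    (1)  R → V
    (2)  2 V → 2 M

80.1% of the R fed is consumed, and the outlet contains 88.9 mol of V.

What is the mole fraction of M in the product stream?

0.176

Conversion of R: R consumed = 1ξ₁ = 0.801 × 142.3 → ξ₁ = 114 mol.
V balance: n_V = 0 + 1ξ₁ − 2ξ₂ = 88.9 → ξ₂ = (1·114 − 88.9)/2 = 12.54 mol.
Outlet amounts (n = n₀ + Σ ν·ξ):
  R: 142.3 − 1(114) = 28.32
  V: 0 + 1(114) − 2(12.54) = 88.9
  M: 0 + 2(12.54) = 25.08
Total out = 142.3 mol; y_M = 25.08 / 142.3 = 0.1763.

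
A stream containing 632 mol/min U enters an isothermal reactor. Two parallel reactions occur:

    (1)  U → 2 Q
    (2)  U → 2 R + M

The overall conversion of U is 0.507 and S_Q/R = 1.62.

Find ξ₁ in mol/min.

Conversion of U: U consumed = 0.507 × 632 = 320.4 mol/min = 1ξ₁ + 1ξ₂.
Selectivity: 2ξ₁ / (2ξ₂) = 1.62 → ξ₁ = 1.62 ξ₂.
Substitute: (1·1.62 + 1) ξ₂ = 320.4 → ξ₂ = 122.3 mol/min, ξ₁ = 198.1 mol/min.
Outlet amounts (n = n₀ + Σ ν·ξ):
  U: 632 − 1(198.1) − 1(122.3) = 311.6
  Q: 0 + 2(198.1) = 396.2
  R: 0 + 2(122.3) = 244.6
  M: 0 + 1(122.3) = 122.3

ξ₁ = 198 mol/min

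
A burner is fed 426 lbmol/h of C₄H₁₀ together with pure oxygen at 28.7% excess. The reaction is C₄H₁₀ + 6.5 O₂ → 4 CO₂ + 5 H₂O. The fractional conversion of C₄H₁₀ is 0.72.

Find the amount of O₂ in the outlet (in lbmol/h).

1570 lbmol/h

Stoichiometric O₂ = 6.5 × 426 = 2769 lbmol/h; O₂ fed = 2769 × 1.287 = 3564 lbmol/h.
Fuel reacted = 0.72 × 426 → ξ = 306.7 lbmol/h.
Outlet (n = n₀ + ν ξ):
  C₄H₁₀: 426 − 1(306.7) = 119.3
  O₂: 3564 − 6.5(306.7) = 1570
  CO₂: 0 + 4(306.7) = 1227
  H₂O: 0 + 5(306.7) = 1534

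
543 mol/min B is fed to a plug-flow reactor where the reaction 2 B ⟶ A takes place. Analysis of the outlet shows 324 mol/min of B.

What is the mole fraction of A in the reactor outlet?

For B: n = n₀ − 2ξ → 324 = 543 − 2ξ, giving ξ = 109.5 mol/min.
Outlet amounts (n = n₀ + ν ξ):
  B: 543 − 2(109.5) = 324
  A: 0 + 1(109.5) = 109.5
Total out = 433.5 mol/min; y_A = 109.5 / 433.5 = 0.2526.

0.253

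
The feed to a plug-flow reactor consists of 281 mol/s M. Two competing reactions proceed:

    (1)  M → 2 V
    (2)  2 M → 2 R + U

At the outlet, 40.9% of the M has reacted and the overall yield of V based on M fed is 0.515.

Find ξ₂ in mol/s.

ξ₂ = 21.3 mol/s

Yield of V: 2ξ₁ / 281 = 0.515 → ξ₁ = 72.36 mol/s.
Conversion of M: 1ξ₁ + 2ξ₂ = 0.409 × 281 = 114.9 → ξ₂ = 21.29 mol/s.
Outlet amounts (n = n₀ + Σ ν·ξ):
  M: 281 − 1(72.36) − 2(21.29) = 166.1
  V: 0 + 2(72.36) = 144.7
  R: 0 + 2(21.29) = 42.57
  U: 0 + 1(21.29) = 21.29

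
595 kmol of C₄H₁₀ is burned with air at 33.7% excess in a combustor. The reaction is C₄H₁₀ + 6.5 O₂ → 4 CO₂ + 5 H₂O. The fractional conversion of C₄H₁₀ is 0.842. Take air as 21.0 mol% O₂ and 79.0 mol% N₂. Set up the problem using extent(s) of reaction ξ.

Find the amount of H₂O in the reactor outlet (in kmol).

Stoichiometric O₂ = 6.5 × 595 = 3868 kmol; O₂ fed = 3868 × 1.337 = 5171 kmol.
N₂ fed = 5171 × 79/21 = 19450 kmol.
Fuel reacted = 0.842 × 595 → ξ = 501 kmol.
Outlet (n = n₀ + ν ξ):
  C₄H₁₀: 595 − 1(501) = 94.01
  O₂: 5171 − 6.5(501) = 1914
  N₂: 19450 (inert)
  CO₂: 0 + 4(501) = 2004
  H₂O: 0 + 5(501) = 2505

2500 kmol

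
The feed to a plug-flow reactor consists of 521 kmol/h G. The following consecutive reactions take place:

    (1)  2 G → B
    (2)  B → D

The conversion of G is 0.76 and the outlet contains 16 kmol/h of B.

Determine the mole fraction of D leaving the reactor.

Conversion of G: G consumed = 2ξ₁ = 0.76 × 521 → ξ₁ = 198 kmol/h.
B balance: n_B = 0 + 1ξ₁ − 1ξ₂ = 16 → ξ₂ = (1·198 − 16)/1 = 182 kmol/h.
Outlet amounts (n = n₀ + Σ ν·ξ):
  G: 521 − 2(198) = 125
  B: 0 + 1(198) − 1(182) = 16
  D: 0 + 1(182) = 182
Total out = 323 kmol/h; y_D = 182 / 323 = 0.5634.

0.563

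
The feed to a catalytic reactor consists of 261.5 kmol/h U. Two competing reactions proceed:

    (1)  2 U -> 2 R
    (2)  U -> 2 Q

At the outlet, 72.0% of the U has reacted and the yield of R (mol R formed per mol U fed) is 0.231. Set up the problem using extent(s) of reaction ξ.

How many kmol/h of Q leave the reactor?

Yield of R: 2ξ₁ / 261.5 = 0.231 → ξ₁ = 30.2 kmol/h.
Conversion of U: 2ξ₁ + 1ξ₂ = 0.72 × 261.5 = 188.3 → ξ₂ = 127.9 kmol/h.
Outlet amounts (n = n₀ + Σ ν·ξ):
  U: 261.5 − 2(30.2) − 1(127.9) = 73.22
  R: 0 + 2(30.2) = 60.41
  Q: 0 + 2(127.9) = 255.7

256 kmol/h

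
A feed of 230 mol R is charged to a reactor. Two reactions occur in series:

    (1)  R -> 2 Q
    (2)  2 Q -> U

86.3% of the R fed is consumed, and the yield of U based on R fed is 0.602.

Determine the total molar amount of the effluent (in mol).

Conversion of R: R consumed = 1ξ₁ = 0.863 × 230 → ξ₁ = 198.5 mol.
Yield of U: 1ξ₂ / 230 = 0.602 → ξ₂ = 138.5 mol.
Outlet amounts (n = n₀ + Σ ν·ξ):
  R: 230 − 1(198.5) = 31.51
  Q: 0 + 2(198.5) − 2(138.5) = 120.1
  U: 0 + 1(138.5) = 138.5
Total out = 31.51 + 120.1 + 138.5 = 290 mol.

290 mol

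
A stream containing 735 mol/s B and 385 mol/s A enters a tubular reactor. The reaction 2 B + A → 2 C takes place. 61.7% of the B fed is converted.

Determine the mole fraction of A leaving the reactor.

B reacted = 0.617 × 735 = 453.5 mol/s; ν_B = −2, so ξ = 453.5/2 = 226.7 mol/s.
Outlet amounts (n = n₀ + ν ξ):
  B: 735 − 2(226.7) = 281.5
  A: 385 − 1(226.7) = 158.3
  C: 0 + 2(226.7) = 453.5
Total out = 893.3 mol/s; y_A = 158.3 / 893.3 = 0.1772.

0.177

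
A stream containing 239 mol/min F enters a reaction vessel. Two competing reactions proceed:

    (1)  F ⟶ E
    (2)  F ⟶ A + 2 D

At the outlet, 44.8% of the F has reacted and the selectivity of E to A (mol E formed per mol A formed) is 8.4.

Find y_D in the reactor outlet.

Conversion of F: F consumed = 0.448 × 239 = 107.1 mol/min = 1ξ₁ + 1ξ₂.
Selectivity: 1ξ₁ / (1ξ₂) = 8.4 → ξ₁ = 8.4 ξ₂.
Substitute: (1·8.4 + 1) ξ₂ = 107.1 → ξ₂ = 11.39 mol/min, ξ₁ = 95.68 mol/min.
Outlet amounts (n = n₀ + Σ ν·ξ):
  F: 239 − 1(95.68) − 1(11.39) = 131.9
  E: 0 + 1(95.68) = 95.68
  A: 0 + 1(11.39) = 11.39
  D: 0 + 2(11.39) = 22.78
Total out = 261.8 mol/min; y_D = 22.78 / 261.8 = 0.08702.

0.087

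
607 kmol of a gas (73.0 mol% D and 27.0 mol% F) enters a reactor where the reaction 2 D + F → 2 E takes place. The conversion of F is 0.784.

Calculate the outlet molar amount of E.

F reacted = 0.784 × 163.9 = 128.5 kmol; ν_F = −1, so ξ = 128.5/1 = 128.5 kmol.
Outlet amounts (n = n₀ + ν ξ):
  D: 443.1 − 2(128.5) = 186.1
  F: 163.9 − 1(128.5) = 35.4
  E: 0 + 2(128.5) = 257

257 kmol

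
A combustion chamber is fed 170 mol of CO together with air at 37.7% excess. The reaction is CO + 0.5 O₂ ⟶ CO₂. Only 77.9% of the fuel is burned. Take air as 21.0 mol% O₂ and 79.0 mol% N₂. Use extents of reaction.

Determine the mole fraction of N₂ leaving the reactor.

Stoichiometric O₂ = 0.5 × 170 = 85 mol; O₂ fed = 85 × 1.377 = 117 mol.
N₂ fed = 117 × 79/21 = 440.3 mol.
Fuel reacted = 0.779 × 170 → ξ = 132.4 mol.
Outlet (n = n₀ + ν ξ):
  CO: 170 − 1(132.4) = 37.57
  O₂: 117 − 0.5(132.4) = 50.83
  N₂: 440.3 (inert)
  CO₂: 0 + 1(132.4) = 132.4
Total out = 661.1 mol; y_N₂ = 440.3 / 661.1 = 0.666.

0.666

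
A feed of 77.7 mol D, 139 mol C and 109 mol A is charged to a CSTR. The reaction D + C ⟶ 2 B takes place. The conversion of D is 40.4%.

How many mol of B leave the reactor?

D reacted = 0.404 × 77.7 = 31.39 mol; ν_D = −1, so ξ = 31.39/1 = 31.39 mol.
Outlet amounts (n = n₀ + ν ξ):
  D: 77.7 − 1(31.39) = 46.31
  C: 139 − 1(31.39) = 107.6
  B: 0 + 2(31.39) = 62.78
  A: 109 (inert)

62.8 mol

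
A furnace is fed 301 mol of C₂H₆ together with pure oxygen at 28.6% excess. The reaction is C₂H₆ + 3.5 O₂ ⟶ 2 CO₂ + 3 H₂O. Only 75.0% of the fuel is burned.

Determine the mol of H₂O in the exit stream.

677 mol

Stoichiometric O₂ = 3.5 × 301 = 1054 mol; O₂ fed = 1054 × 1.286 = 1355 mol.
Fuel reacted = 0.75 × 301 → ξ = 225.8 mol.
Outlet (n = n₀ + ν ξ):
  C₂H₆: 301 − 1(225.8) = 75.25
  O₂: 1355 − 3.5(225.8) = 564.7
  CO₂: 0 + 2(225.8) = 451.5
  H₂O: 0 + 3(225.8) = 677.2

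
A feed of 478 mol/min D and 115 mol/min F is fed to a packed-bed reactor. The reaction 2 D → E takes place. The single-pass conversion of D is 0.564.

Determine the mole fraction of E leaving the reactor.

0.294

D reacted = 0.564 × 478 = 269.6 mol/min; ν_D = −2, so ξ = 269.6/2 = 134.8 mol/min.
Outlet amounts (n = n₀ + ν ξ):
  D: 478 − 2(134.8) = 208.4
  E: 0 + 1(134.8) = 134.8
  F: 115 (inert)
Total out = 458.2 mol/min; y_E = 134.8 / 458.2 = 0.2942.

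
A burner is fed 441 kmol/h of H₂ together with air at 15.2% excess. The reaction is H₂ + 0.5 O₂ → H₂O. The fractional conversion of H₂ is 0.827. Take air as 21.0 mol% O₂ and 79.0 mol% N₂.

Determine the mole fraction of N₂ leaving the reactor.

0.651

Stoichiometric O₂ = 0.5 × 441 = 220.5 kmol/h; O₂ fed = 220.5 × 1.152 = 254 kmol/h.
N₂ fed = 254 × 79/21 = 955.6 kmol/h.
Fuel reacted = 0.827 × 441 → ξ = 364.7 kmol/h.
Outlet (n = n₀ + ν ξ):
  H₂: 441 − 1(364.7) = 76.29
  O₂: 254 − 0.5(364.7) = 71.66
  N₂: 955.6 (inert)
  H₂O: 0 + 1(364.7) = 364.7
Total out = 1468 kmol/h; y_N₂ = 955.6 / 1468 = 0.6508.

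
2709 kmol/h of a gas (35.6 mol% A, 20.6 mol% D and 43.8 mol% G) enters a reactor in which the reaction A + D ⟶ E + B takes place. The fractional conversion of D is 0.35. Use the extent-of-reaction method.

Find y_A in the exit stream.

0.284

D reacted = 0.35 × 558.1 = 195.3 kmol/h; ν_D = −1, so ξ = 195.3/1 = 195.3 kmol/h.
Outlet amounts (n = n₀ + ν ξ):
  A: 964.4 − 1(195.3) = 769.1
  D: 558.1 − 1(195.3) = 362.7
  E: 0 + 1(195.3) = 195.3
  B: 0 + 1(195.3) = 195.3
  G: 1187 (inert)
Total out = 2709 kmol/h; y_A = 769.1 / 2709 = 0.2839.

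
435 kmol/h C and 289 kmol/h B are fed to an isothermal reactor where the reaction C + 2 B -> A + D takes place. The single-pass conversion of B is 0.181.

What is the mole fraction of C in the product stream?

0.586

B reacted = 0.181 × 289 = 52.31 kmol/h; ν_B = −2, so ξ = 52.31/2 = 26.15 kmol/h.
Outlet amounts (n = n₀ + ν ξ):
  C: 435 − 1(26.15) = 408.8
  B: 289 − 2(26.15) = 236.7
  A: 0 + 1(26.15) = 26.15
  D: 0 + 1(26.15) = 26.15
Total out = 697.8 kmol/h; y_C = 408.8 / 697.8 = 0.5859.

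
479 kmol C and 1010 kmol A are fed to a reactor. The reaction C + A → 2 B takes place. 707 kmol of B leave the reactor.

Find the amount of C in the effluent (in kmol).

126 kmol

For B: n = n₀ + 2ξ → 707 = 0 + 2ξ, giving ξ = 353.5 kmol.
Outlet amounts (n = n₀ + ν ξ):
  C: 479 − 1(353.5) = 125.5
  A: 1010 − 1(353.5) = 656.5
  B: 0 + 2(353.5) = 707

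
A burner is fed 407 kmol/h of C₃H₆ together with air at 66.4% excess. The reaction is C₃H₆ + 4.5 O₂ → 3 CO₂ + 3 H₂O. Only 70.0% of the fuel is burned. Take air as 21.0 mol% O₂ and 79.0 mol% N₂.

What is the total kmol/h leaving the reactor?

15100 kmol/h

Stoichiometric O₂ = 4.5 × 407 = 1832 kmol/h; O₂ fed = 1832 × 1.664 = 3048 kmol/h.
N₂ fed = 3048 × 79/21 = 11460 kmol/h.
Fuel reacted = 0.7 × 407 → ξ = 284.9 kmol/h.
Outlet (n = n₀ + ν ξ):
  C₃H₆: 407 − 1(284.9) = 122.1
  O₂: 3048 − 4.5(284.9) = 1766
  N₂: 11460 (inert)
  CO₂: 0 + 3(284.9) = 854.7
  H₂O: 0 + 3(284.9) = 854.7
Total out = 122.1 + 1766 + 11460 + 854.7 + 854.7 = 15060 kmol/h.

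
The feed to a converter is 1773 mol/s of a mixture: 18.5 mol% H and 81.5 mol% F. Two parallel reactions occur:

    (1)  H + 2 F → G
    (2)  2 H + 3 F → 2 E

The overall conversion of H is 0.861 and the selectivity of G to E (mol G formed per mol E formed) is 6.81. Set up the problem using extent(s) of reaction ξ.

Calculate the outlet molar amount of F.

Conversion of H: H consumed = 0.861 × 328 = 282.4 mol/s = 1ξ₁ + 2ξ₂.
Selectivity: 1ξ₁ / (2ξ₂) = 6.81 → ξ₁ = 13.62 ξ₂.
Substitute: (1·13.62 + 2) ξ₂ = 282.4 → ξ₂ = 18.08 mol/s, ξ₁ = 246.3 mol/s.
Outlet amounts (n = n₀ + Σ ν·ξ):
  H: 328 − 1(246.3) − 2(18.08) = 45.59
  F: 1445 − 2(246.3) − 3(18.08) = 898.3
  G: 0 + 1(246.3) = 246.3
  E: 0 + 2(18.08) = 36.16

898 mol/s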